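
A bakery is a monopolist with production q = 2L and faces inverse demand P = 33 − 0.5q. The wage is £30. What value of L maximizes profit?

Marginal revenue from the inverse demand is MR = 33 − q.
The marginal product is MP_L = 2.
A monopolist hires until marginal revenue product equals the wage: MR·MP_L = w.
(33 − 2L)·2 = 30, so L = 9.

L* = 9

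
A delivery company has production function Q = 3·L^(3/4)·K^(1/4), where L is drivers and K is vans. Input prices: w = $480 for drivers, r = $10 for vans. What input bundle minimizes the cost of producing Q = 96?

L* = 16, K* = 256

Cost minimization requires the marginal rate of technical substitution to equal the input-price ratio: MP_L/MP_K = w/r.
Here MP_L/MP_K = (3/4)·(K/L)/(1/4) = 3·(K/L). Setting this equal to 480/10 = 48 gives K = 16L.
Substituting into Q = 96: 3·L^(3/4)·(16L)^(1/4) = 96.
Solving, L = 16 and K = 256.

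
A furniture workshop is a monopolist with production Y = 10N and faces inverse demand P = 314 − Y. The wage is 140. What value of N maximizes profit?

N* = 15

Marginal revenue from the inverse demand is MR = 314 − 2Y.
The marginal product is MP_N = 10.
A monopolist hires until marginal revenue product equals the wage: MR·MP_N = w.
(314 − 20N)·10 = 140, so N = 15.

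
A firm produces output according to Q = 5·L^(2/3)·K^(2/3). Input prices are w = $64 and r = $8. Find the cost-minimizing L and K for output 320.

Cost minimization requires the marginal rate of technical substitution to equal the input-price ratio: MP_L/MP_K = w/r.
Here MP_L/MP_K = (2/3)·(K/L)/(2/3) = (K/L). Setting this equal to 64/8 = 8 gives K = 8L.
Substituting into Q = 320: 5·L^(2/3)·(8L)^(2/3) = 320.
Solving, L = 8 and K = 64.

L* = 8, K* = 64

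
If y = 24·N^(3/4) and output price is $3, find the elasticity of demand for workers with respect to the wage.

ε = -4

MP_N = (3/4)·24·N^(-1/4), so P·MP_N = w gives 54·N^(-1/4) = w.
Solving, N(w) = (54/w)^(4). This is a constant-elasticity form: N ∝ w^(−4), so ε = −4.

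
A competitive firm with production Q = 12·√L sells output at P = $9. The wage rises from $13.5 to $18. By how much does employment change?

From P·MP_L = w with MP_L = 6·L^(-1/2), the labor demand is L(w) = (54/w)^(2).
At w = 13.5: L = 16. At w = 18: L = 9.
ΔL = 9 − 16 = -7.

ΔL = -7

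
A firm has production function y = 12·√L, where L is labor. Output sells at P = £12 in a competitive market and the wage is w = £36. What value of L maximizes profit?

L* = 4

MP_L = (1/2)·12·L^(-1/2) = 6·L^(-1/2).
Profit maximization for a price taker requires P·MP_L = w: 12·6·L^(-1/2) = 36.
So L^(-1/2) = 0.5, which gives L = 4.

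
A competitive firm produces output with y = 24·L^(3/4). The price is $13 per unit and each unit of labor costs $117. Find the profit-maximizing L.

MP_L = (3/4)·24·L^(-1/4) = 18·L^(-1/4).
Profit maximization for a price taker requires P·MP_L = w: 13·18·L^(-1/4) = 117.
So L^(-1/4) = 0.5, which gives L = 16.

L* = 16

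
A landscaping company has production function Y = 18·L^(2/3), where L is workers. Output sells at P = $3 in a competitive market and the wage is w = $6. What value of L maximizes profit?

L* = 216

MP_L = (2/3)·18·L^(-1/3) = 12·L^(-1/3).
Profit maximization for a price taker requires P·MP_L = w: 3·12·L^(-1/3) = 6.
So L^(-1/3) = 1/6, which gives L = 216.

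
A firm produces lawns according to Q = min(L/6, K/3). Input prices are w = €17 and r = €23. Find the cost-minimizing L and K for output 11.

L* = 66, K* = 33

With a fixed-proportions technology, the cost-minimizing bundle uses no slack in either input: L/6 = K/3 = Q.
So L = 6·11 = 66 and K = 3·11 = 33.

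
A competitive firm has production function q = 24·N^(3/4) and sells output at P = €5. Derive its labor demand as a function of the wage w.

N(w) = (90/w)^(4)

MP_N = (3/4)·24·N^(-1/4) = 18·N^(-1/4).
Setting P·MP_N = w: 90·N^(-1/4) = w.
Solving for N: N^(-1/4) = w/90, so N = (90/w)^(4).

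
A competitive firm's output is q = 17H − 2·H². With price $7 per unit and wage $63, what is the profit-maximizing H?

The marginal product of H is MP_H = 17 − 4H.
A price-taking firm hires until the value of the marginal product equals the wage: P·MP_H = w, so 7·(17 − 4H) = 63.
Then 17 − 4H = 9, giving H = 2.

H* = 2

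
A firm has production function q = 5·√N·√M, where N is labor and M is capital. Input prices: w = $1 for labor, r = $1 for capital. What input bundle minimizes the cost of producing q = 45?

N* = 9, M* = 9

Cost minimization requires the marginal rate of technical substitution to equal the input-price ratio: MP_N/MP_M = w/r.
Here MP_N/MP_M = (1/2)·(M/N)/(1/2) = (M/N). Setting this equal to 1/1 = 1 gives M = N.
Substituting into q = 45: 5·N^(1/2)·(N)^(1/2) = 45.
Solving, N = 9 and M = 9.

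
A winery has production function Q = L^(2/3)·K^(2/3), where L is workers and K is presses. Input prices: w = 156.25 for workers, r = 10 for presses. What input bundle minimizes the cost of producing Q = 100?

Cost minimization requires the marginal rate of technical substitution to equal the input-price ratio: MP_L/MP_K = w/r.
Here MP_L/MP_K = (2/3)·(K/L)/(2/3) = (K/L). Setting this equal to 156.25/10 = 15.625 gives K = 15.625L.
Substituting into Q = 100: L^(2/3)·(15.625L)^(2/3) = 100.
Solving, L = 8 and K = 125.

L* = 8, K* = 125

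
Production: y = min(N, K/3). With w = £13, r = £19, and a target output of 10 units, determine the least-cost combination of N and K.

N* = 10, K* = 30

With a fixed-proportions technology, the cost-minimizing bundle uses no slack in either input: N = K/3 = y.
So N = 10 and K = 3·10 = 30.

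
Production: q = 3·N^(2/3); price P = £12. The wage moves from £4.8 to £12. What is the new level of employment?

From P·MP_N = w with MP_N = 2·N^(-1/3), the labor demand is N(w) = (24/w)^(3).
At w = 4.8: N = 125. At w = 12: N = 8.

N* = 8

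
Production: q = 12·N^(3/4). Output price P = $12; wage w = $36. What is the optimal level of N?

MP_N = (3/4)·12·N^(-1/4) = 9·N^(-1/4).
Profit maximization for a price taker requires P·MP_N = w: 12·9·N^(-1/4) = 36.
So N^(-1/4) = 1/3, which gives N = 81.

N* = 81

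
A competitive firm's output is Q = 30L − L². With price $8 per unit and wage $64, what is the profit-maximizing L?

The marginal product of L is MP_L = 30 − 2L.
A price-taking firm hires until the value of the marginal product equals the wage: P·MP_L = w, so 8·(30 − 2L) = 64.
Then 30 − 2L = 8, giving L = 11.

L* = 11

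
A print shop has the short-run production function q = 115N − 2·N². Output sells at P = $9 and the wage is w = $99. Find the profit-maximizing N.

The marginal product of N is MP_N = 115 − 4N.
A price-taking firm hires until the value of the marginal product equals the wage: P·MP_N = w, so 9·(115 − 4N) = 99.
Then 115 − 4N = 11, giving N = 26.

N* = 26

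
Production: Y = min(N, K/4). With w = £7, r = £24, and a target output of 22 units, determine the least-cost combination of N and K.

With a fixed-proportions technology, the cost-minimizing bundle uses no slack in either input: N = K/4 = Y.
So N = 22 and K = 4·22 = 88.

N* = 22, K* = 88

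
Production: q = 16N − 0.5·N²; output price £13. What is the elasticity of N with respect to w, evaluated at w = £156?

From P·MP_N = w with MP_N = 16 − N, labor demand is N(w) = 16 − w/13.
dN/dw = −1/(13) = -1/13.
At w = 156, N = 4, so ε = (dN/dw)·(w/N) = (-1/13)·(156/4) = -3.

ε = -3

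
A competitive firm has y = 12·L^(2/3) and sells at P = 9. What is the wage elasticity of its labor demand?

MP_L = (2/3)·12·L^(-1/3), so P·MP_L = w gives 72·L^(-1/3) = w.
Solving, L(w) = (72/w)^(3). This is a constant-elasticity form: L ∝ w^(−3), so ε = −3.

ε = -3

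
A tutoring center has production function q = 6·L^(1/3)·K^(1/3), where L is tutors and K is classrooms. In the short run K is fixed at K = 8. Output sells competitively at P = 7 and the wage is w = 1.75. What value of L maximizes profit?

With K = 8, MP_L = (1/3)·6·L^(-2/3)·8^(1/3) = 4·L^(-2/3).
Profit maximization for a price taker requires P·MP_L = w: 7·4·L^(-2/3) = 1.75.
So L^(-2/3) = 0.0625, which gives L = 64.

L* = 64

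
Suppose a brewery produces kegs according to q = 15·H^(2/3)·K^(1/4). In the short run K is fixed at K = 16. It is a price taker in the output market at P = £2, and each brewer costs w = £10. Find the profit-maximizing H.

With K = 16, MP_H = (2/3)·15·H^(-1/3)·16^(1/4) = 20·H^(-1/3).
Profit maximization for a price taker requires P·MP_H = w: 2·20·H^(-1/3) = 10.
So H^(-1/3) = 0.25, which gives H = 64.

H* = 64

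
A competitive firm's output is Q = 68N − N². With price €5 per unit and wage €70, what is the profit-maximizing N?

The marginal product of N is MP_N = 68 − 2N.
A price-taking firm hires until the value of the marginal product equals the wage: P·MP_N = w, so 5·(68 − 2N) = 70.
Then 68 − 2N = 14, giving N = 27.

N* = 27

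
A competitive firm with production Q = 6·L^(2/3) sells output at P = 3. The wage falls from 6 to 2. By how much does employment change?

ΔL = 208

From P·MP_L = w with MP_L = 4·L^(-1/3), the labor demand is L(w) = (12/w)^(3).
At w = 6: L = 8. At w = 2: L = 216.
ΔL = 216 − 8 = 208.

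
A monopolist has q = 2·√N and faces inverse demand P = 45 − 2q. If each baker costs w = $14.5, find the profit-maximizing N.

N* = 4

Marginal revenue from the inverse demand is MR = 45 − 4q.
The marginal product is MP_N = N^(-1/2).
A monopolist hires until marginal revenue product equals the wage: MR·MP_N = w.
At N, q = 2·√N. Substituting and solving: (45 − 8·√N)·N^(-1/2) = 14.5 gives N = 4.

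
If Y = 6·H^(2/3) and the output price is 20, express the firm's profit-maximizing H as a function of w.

H(w) = 512000/w³

MP_H = (2/3)·6·H^(-1/3) = 4·H^(-1/3).
Setting P·MP_H = w: 80·H^(-1/3) = w.
Solving for H: H^(-1/3) = w/80, so H = (80/w)^(3).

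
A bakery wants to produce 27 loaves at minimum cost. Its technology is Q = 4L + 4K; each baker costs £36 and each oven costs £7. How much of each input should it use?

The inputs are perfect substitutes, so the firm uses whichever has the lower cost per unit of output.
Cost per unit of output via L is w/4 = 9; via K it is r/4 = 1.75. K is cheaper.
Producing Q = 27 with K alone: L = 0, K = 6.75.

L* = 0, K* = 6.75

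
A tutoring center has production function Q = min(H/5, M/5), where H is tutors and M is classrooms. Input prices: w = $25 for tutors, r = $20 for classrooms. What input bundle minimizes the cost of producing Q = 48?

With a fixed-proportions technology, the cost-minimizing bundle uses no slack in either input: H/5 = M/5 = Q.
So H = 5·48 = 240 and M = 5·48 = 240.

H* = 240, M* = 240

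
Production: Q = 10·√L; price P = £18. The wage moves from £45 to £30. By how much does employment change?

ΔL = 5

From P·MP_L = w with MP_L = 5·L^(-1/2), the labor demand is L(w) = (90/w)^(2).
At w = 45: L = 4. At w = 30: L = 9.
ΔL = 9 − 4 = 5.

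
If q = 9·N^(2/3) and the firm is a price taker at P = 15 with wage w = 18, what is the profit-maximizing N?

MP_N = (2/3)·9·N^(-1/3) = 6·N^(-1/3).
Profit maximization for a price taker requires P·MP_N = w: 15·6·N^(-1/3) = 18.
So N^(-1/3) = 0.2, which gives N = 125.

N* = 125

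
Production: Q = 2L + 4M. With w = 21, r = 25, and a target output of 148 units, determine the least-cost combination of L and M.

L* = 0, M* = 37

The inputs are perfect substitutes, so the firm uses whichever has the lower cost per unit of output.
Cost per unit of output via L is w/2 = 10.5; via M it is r/4 = 6.25. M is cheaper.
Producing Q = 148 with M alone: L = 0, M = 37.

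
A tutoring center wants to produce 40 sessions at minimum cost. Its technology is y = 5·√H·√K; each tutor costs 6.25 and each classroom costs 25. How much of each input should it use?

H* = 16, K* = 4

Cost minimization requires the marginal rate of technical substitution to equal the input-price ratio: MP_H/MP_K = w/r.
Here MP_H/MP_K = (1/2)·(K/H)/(1/2) = (K/H). Setting this equal to 6.25/25 = 0.25 gives K = 0.25H.
Substituting into y = 40: 5·H^(1/2)·(0.25H)^(1/2) = 40.
Solving, H = 16 and K = 4.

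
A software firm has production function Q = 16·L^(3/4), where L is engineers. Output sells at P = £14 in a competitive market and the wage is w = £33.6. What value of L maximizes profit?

MP_L = (3/4)·16·L^(-1/4) = 12·L^(-1/4).
Profit maximization for a price taker requires P·MP_L = w: 14·12·L^(-1/4) = 33.6.
So L^(-1/4) = 0.2, which gives L = 625.

L* = 625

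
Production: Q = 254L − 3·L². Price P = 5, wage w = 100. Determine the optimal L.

L* = 39

The marginal product of L is MP_L = 254 − 6L.
A price-taking firm hires until the value of the marginal product equals the wage: P·MP_L = w, so 5·(254 − 6L) = 100.
Then 254 − 6L = 20, giving L = 39.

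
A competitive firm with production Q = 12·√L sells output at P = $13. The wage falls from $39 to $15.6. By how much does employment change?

ΔL = 21

From P·MP_L = w with MP_L = 6·L^(-1/2), the labor demand is L(w) = (78/w)^(2).
At w = 39: L = 4. At w = 15.6: L = 25.
ΔL = 25 − 4 = 21.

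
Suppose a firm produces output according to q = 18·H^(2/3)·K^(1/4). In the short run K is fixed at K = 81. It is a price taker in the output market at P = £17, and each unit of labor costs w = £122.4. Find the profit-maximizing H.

With K = 81, MP_H = (2/3)·18·H^(-1/3)·81^(1/4) = 36·H^(-1/3).
Profit maximization for a price taker requires P·MP_H = w: 17·36·H^(-1/3) = 122.4.
So H^(-1/3) = 0.2, which gives H = 125.

H* = 125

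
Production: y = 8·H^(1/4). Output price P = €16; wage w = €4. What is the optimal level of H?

H* = 16

MP_H = (1/4)·8·H^(-3/4) = 2·H^(-3/4).
Profit maximization for a price taker requires P·MP_H = w: 16·2·H^(-3/4) = 4.
So H^(-3/4) = 0.125, which gives H = 16.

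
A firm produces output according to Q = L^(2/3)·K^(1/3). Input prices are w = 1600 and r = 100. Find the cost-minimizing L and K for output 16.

L* = 8, K* = 64

Cost minimization requires the marginal rate of technical substitution to equal the input-price ratio: MP_L/MP_K = w/r.
Here MP_L/MP_K = (2/3)·(K/L)/(1/3) = 2·(K/L). Setting this equal to 1600/100 = 16 gives K = 8L.
Substituting into Q = 16: L^(2/3)·(8L)^(1/3) = 16.
Solving, L = 8 and K = 64.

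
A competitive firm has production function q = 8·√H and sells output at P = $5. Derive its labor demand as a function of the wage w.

MP_H = (1/2)·8·H^(-1/2) = 4·H^(-1/2).
Setting P·MP_H = w: 20·H^(-1/2) = w.
Solving for H: H^(-1/2) = w/20, so H = (20/w)^(2).

H(w) = 400/w²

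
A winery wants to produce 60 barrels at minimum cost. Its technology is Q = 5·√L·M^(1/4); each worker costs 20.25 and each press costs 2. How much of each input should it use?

L* = 16, M* = 81

Cost minimization requires the marginal rate of technical substitution to equal the input-price ratio: MP_L/MP_M = w/r.
Here MP_L/MP_M = (1/2)·(M/L)/(1/4) = 2·(M/L). Setting this equal to 20.25/2 = 10.125 gives M = 5.0625L.
Substituting into Q = 60: 5·L^(1/2)·(5.0625L)^(1/4) = 60.
Solving, L = 16 and M = 81.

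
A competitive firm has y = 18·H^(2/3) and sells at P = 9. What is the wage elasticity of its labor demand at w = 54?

MP_H = (2/3)·18·H^(-1/3), so P·MP_H = w gives 108·H^(-1/3) = w.
Solving, H(w) = (108/w)^(3). This is a constant-elasticity form: H ∝ w^(−3), so ε = −3.

ε = -3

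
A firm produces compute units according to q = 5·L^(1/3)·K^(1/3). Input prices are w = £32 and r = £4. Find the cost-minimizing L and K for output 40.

L* = 8, K* = 64

Cost minimization requires the marginal rate of technical substitution to equal the input-price ratio: MP_L/MP_K = w/r.
Here MP_L/MP_K = (1/3)·(K/L)/(1/3) = (K/L). Setting this equal to 32/4 = 8 gives K = 8L.
Substituting into q = 40: 5·L^(1/3)·(8L)^(1/3) = 40.
Solving, L = 8 and K = 64.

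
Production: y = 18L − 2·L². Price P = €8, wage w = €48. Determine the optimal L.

The marginal product of L is MP_L = 18 − 4L.
A price-taking firm hires until the value of the marginal product equals the wage: P·MP_L = w, so 8·(18 − 4L) = 48.
Then 18 − 4L = 6, giving L = 3.

L* = 3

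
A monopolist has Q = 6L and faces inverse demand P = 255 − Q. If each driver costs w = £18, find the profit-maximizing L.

L* = 21

Marginal revenue from the inverse demand is MR = 255 − 2Q.
The marginal product is MP_L = 6.
A monopolist hires until marginal revenue product equals the wage: MR·MP_L = w.
(255 − 12L)·6 = 18, so L = 21.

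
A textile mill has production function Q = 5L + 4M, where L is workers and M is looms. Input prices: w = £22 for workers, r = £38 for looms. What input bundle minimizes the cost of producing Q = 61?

The inputs are perfect substitutes, so the firm uses whichever has the lower cost per unit of output.
Cost per unit of output via L is w/5 = 4.4; via M it is r/4 = 9.5. L is cheaper.
Producing Q = 61 with L alone: L = 12.2, M = 0.

L* = 12.2, M* = 0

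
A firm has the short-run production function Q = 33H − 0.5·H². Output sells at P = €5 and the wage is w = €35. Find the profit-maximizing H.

H* = 26

The marginal product of H is MP_H = 33 − H.
A price-taking firm hires until the value of the marginal product equals the wage: P·MP_H = w, so 5·(33 − H) = 35.
Then 33 − H = 7, giving H = 26.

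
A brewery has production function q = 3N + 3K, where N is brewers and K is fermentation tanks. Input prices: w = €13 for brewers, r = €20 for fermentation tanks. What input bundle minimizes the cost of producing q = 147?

The inputs are perfect substitutes, so the firm uses whichever has the lower cost per unit of output.
Cost per unit of output via N is w/3 = 13/3; via K it is r/3 = 20/3. N is cheaper.
Producing q = 147 with N alone: N = 49, K = 0.

N* = 49, K* = 0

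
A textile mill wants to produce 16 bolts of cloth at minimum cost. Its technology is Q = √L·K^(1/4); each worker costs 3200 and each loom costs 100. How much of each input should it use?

L* = 16, K* = 256

Cost minimization requires the marginal rate of technical substitution to equal the input-price ratio: MP_L/MP_K = w/r.
Here MP_L/MP_K = (1/2)·(K/L)/(1/4) = 2·(K/L). Setting this equal to 3200/100 = 32 gives K = 16L.
Substituting into Q = 16: L^(1/2)·(16L)^(1/4) = 16.
Solving, L = 16 and K = 256.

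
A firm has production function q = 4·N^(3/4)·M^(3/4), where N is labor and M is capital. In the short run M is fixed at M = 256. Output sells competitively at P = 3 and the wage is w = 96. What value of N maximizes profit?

N* = 1296

With M = 256, MP_N = (3/4)·4·N^(-1/4)·256^(3/4) = 192·N^(-1/4).
Profit maximization for a price taker requires P·MP_N = w: 3·192·N^(-1/4) = 96.
So N^(-1/4) = 1/6, which gives N = 1296.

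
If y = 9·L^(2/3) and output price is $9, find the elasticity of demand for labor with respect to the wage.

MP_L = (2/3)·9·L^(-1/3), so P·MP_L = w gives 54·L^(-1/3) = w.
Solving, L(w) = (54/w)^(3). This is a constant-elasticity form: L ∝ w^(−3), so ε = −3.

ε = -3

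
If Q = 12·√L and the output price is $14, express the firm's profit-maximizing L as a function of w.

MP_L = (1/2)·12·L^(-1/2) = 6·L^(-1/2).
Setting P·MP_L = w: 84·L^(-1/2) = w.
Solving for L: L^(-1/2) = w/84, so L = (84/w)^(2).

L(w) = 7056/w²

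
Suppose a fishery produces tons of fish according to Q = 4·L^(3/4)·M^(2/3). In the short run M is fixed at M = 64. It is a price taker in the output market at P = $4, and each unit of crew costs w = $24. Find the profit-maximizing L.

With M = 64, MP_L = (3/4)·4·L^(-1/4)·64^(2/3) = 48·L^(-1/4).
Profit maximization for a price taker requires P·MP_L = w: 4·48·L^(-1/4) = 24.
So L^(-1/4) = 0.125, which gives L = 4096.

L* = 4096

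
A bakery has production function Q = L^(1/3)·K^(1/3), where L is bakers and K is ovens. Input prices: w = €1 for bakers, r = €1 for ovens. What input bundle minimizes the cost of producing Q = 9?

Cost minimization requires the marginal rate of technical substitution to equal the input-price ratio: MP_L/MP_K = w/r.
Here MP_L/MP_K = (1/3)·(K/L)/(1/3) = (K/L). Setting this equal to 1/1 = 1 gives K = L.
Substituting into Q = 9: L^(1/3)·(L)^(1/3) = 9.
Solving, L = 27 and K = 27.

L* = 27, K* = 27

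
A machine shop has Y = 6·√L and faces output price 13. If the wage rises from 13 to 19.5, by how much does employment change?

ΔL = -5

From P·MP_L = w with MP_L = 3·L^(-1/2), the labor demand is L(w) = (39/w)^(2).
At w = 13: L = 9. At w = 19.5: L = 4.
ΔL = 4 − 9 = -5.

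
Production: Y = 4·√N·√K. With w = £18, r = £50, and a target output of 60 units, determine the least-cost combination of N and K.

Cost minimization requires the marginal rate of technical substitution to equal the input-price ratio: MP_N/MP_K = w/r.
Here MP_N/MP_K = (1/2)·(K/N)/(1/2) = (K/N). Setting this equal to 18/50 = 0.36 gives K = 0.36N.
Substituting into Y = 60: 4·N^(1/2)·(0.36N)^(1/2) = 60.
Solving, N = 25 and K = 9.

N* = 25, K* = 9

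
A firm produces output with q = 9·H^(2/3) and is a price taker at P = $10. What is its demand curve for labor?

H(w) = 216000/w³

MP_H = (2/3)·9·H^(-1/3) = 6·H^(-1/3).
Setting P·MP_H = w: 60·H^(-1/3) = w.
Solving for H: H^(-1/3) = w/60, so H = (60/w)^(3).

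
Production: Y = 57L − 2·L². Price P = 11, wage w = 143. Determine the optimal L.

L* = 11

The marginal product of L is MP_L = 57 − 4L.
A price-taking firm hires until the value of the marginal product equals the wage: P·MP_L = w, so 11·(57 − 4L) = 143.
Then 57 − 4L = 13, giving L = 11.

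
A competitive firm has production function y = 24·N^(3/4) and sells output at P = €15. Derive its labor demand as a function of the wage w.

MP_N = (3/4)·24·N^(-1/4) = 18·N^(-1/4).
Setting P·MP_N = w: 270·N^(-1/4) = w.
Solving for N: N^(-1/4) = w/270, so N = (270/w)^(4).

N(w) = (270/w)^(4)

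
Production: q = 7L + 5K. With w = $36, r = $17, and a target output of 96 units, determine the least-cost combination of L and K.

L* = 0, K* = 19.2

The inputs are perfect substitutes, so the firm uses whichever has the lower cost per unit of output.
Cost per unit of output via L is w/7 = 36/7; via K it is r/5 = 3.4. K is cheaper.
Producing q = 96 with K alone: L = 0, K = 19.2.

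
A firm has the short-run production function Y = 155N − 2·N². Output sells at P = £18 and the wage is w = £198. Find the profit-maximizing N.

N* = 36

The marginal product of N is MP_N = 155 − 4N.
A price-taking firm hires until the value of the marginal product equals the wage: P·MP_N = w, so 18·(155 − 4N) = 198.
Then 155 − 4N = 11, giving N = 36.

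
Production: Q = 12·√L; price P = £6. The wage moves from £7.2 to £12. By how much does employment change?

ΔL = -16

From P·MP_L = w with MP_L = 6·L^(-1/2), the labor demand is L(w) = (36/w)^(2).
At w = 7.2: L = 25. At w = 12: L = 9.
ΔL = 9 − 25 = -16.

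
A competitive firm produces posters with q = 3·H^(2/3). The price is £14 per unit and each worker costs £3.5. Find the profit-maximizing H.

MP_H = (2/3)·3·H^(-1/3) = 2·H^(-1/3).
Profit maximization for a price taker requires P·MP_H = w: 14·2·H^(-1/3) = 3.5.
So H^(-1/3) = 0.125, which gives H = 512.

H* = 512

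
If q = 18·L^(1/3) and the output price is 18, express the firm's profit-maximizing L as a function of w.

MP_L = (1/3)·18·L^(-2/3) = 6·L^(-2/3).
Setting P·MP_L = w: 108·L^(-2/3) = w.
Solving for L: L^(-2/3) = w/108, so L = (108/w)^(3/2).

L(w) = (108/w)^(3/2)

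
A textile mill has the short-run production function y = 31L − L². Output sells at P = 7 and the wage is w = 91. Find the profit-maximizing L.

L* = 9

The marginal product of L is MP_L = 31 − 2L.
A price-taking firm hires until the value of the marginal product equals the wage: P·MP_L = w, so 7·(31 − 2L) = 91.
Then 31 − 2L = 13, giving L = 9.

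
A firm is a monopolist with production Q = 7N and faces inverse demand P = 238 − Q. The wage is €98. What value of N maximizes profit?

N* = 16

Marginal revenue from the inverse demand is MR = 238 − 2Q.
The marginal product is MP_N = 7.
A monopolist hires until marginal revenue product equals the wage: MR·MP_N = w.
(238 − 14N)·7 = 98, so N = 16.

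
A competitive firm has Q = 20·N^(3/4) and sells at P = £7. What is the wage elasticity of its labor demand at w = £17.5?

MP_N = (3/4)·20·N^(-1/4), so P·MP_N = w gives 105·N^(-1/4) = w.
Solving, N(w) = (105/w)^(4). This is a constant-elasticity form: N ∝ w^(−4), so ε = −4.

ε = -4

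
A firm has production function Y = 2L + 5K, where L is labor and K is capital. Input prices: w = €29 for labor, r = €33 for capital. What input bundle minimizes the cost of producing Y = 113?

L* = 0, K* = 22.6

The inputs are perfect substitutes, so the firm uses whichever has the lower cost per unit of output.
Cost per unit of output via L is w/2 = 14.5; via K it is r/5 = 6.6. K is cheaper.
Producing Y = 113 with K alone: L = 0, K = 22.6.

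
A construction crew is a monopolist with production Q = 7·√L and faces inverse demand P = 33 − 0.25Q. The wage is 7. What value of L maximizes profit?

Marginal revenue from the inverse demand is MR = 33 − 0.5Q.
The marginal product is MP_L = 3.5·L^(-1/2).
A monopolist hires until marginal revenue product equals the wage: MR·MP_L = w.
At L, Q = 7·√L. Substituting and solving: (33 − 3.5·√L)·3.5·L^(-1/2) = 7 gives L = 36.

L* = 36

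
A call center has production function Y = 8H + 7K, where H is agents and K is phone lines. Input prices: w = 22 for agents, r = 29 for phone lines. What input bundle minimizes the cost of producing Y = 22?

The inputs are perfect substitutes, so the firm uses whichever has the lower cost per unit of output.
Cost per unit of output via H is w/8 = 2.75; via K it is r/7 = 29/7. H is cheaper.
Producing Y = 22 with H alone: H = 2.75, K = 0.

H* = 2.75, K* = 0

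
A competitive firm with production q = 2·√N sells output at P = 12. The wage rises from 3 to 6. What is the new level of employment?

From P·MP_N = w with MP_N = N^(-1/2), the labor demand is N(w) = (12/w)^(2).
At w = 3: N = 16. At w = 6: N = 4.

N* = 4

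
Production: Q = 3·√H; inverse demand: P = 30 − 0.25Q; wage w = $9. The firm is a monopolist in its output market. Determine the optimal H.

Marginal revenue from the inverse demand is MR = 30 − 0.5Q.
The marginal product is MP_H = 1.5·H^(-1/2).
A monopolist hires until marginal revenue product equals the wage: MR·MP_H = w.
At H, Q = 3·√H. Substituting and solving: (30 − 1.5·√H)·1.5·H^(-1/2) = 9 gives H = 16.

H* = 16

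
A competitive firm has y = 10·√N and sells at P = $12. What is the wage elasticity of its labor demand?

ε = -2

MP_N = (1/2)·10·N^(-1/2), so P·MP_N = w gives 60·N^(-1/2) = w.
Solving, N(w) = (60/w)^(2). This is a constant-elasticity form: N ∝ w^(−2), so ε = −2.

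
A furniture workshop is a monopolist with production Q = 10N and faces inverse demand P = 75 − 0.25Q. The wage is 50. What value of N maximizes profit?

N* = 14

Marginal revenue from the inverse demand is MR = 75 − 0.5Q.
The marginal product is MP_N = 10.
A monopolist hires until marginal revenue product equals the wage: MR·MP_N = w.
(75 − 5N)·10 = 50, so N = 14.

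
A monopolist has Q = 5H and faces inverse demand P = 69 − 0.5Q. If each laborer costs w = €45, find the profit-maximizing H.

H* = 12

Marginal revenue from the inverse demand is MR = 69 − Q.
The marginal product is MP_H = 5.
A monopolist hires until marginal revenue product equals the wage: MR·MP_H = w.
(69 − 5H)·5 = 45, so H = 12.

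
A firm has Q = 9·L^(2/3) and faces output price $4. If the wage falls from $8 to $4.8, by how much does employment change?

ΔL = 98

From P·MP_L = w with MP_L = 6·L^(-1/3), the labor demand is L(w) = (24/w)^(3).
At w = 8: L = 27. At w = 4.8: L = 125.
ΔL = 125 − 27 = 98.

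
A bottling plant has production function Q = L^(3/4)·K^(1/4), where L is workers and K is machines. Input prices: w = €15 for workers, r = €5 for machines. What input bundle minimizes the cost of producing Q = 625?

Cost minimization requires the marginal rate of technical substitution to equal the input-price ratio: MP_L/MP_K = w/r.
Here MP_L/MP_K = (3/4)·(K/L)/(1/4) = 3·(K/L). Setting this equal to 15/5 = 3 gives K = L.
Substituting into Q = 625: L^(3/4)·(L)^(1/4) = 625.
Solving, L = 625 and K = 625.

L* = 625, K* = 625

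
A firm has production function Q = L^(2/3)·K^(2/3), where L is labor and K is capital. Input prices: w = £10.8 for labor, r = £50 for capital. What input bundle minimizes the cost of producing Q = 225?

L* = 125, K* = 27

Cost minimization requires the marginal rate of technical substitution to equal the input-price ratio: MP_L/MP_K = w/r.
Here MP_L/MP_K = (2/3)·(K/L)/(2/3) = (K/L). Setting this equal to 10.8/50 = 0.216 gives K = 0.216L.
Substituting into Q = 225: L^(2/3)·(0.216L)^(2/3) = 225.
Solving, L = 125 and K = 27.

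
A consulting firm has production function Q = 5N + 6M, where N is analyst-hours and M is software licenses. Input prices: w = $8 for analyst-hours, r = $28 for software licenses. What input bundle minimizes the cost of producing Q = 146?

The inputs are perfect substitutes, so the firm uses whichever has the lower cost per unit of output.
Cost per unit of output via N is w/5 = 1.6; via M it is r/6 = 14/3. N is cheaper.
Producing Q = 146 with N alone: N = 29.2, M = 0.

N* = 29.2, M* = 0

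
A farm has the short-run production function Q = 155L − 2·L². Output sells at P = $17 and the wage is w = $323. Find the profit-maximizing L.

L* = 34

The marginal product of L is MP_L = 155 − 4L.
A price-taking firm hires until the value of the marginal product equals the wage: P·MP_L = w, so 17·(155 − 4L) = 323.
Then 155 − 4L = 19, giving L = 34.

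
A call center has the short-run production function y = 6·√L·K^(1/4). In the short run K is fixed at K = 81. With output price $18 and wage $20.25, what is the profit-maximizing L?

L* = 64

With K = 81, MP_L = (1/2)·6·L^(-1/2)·81^(1/4) = 9·L^(-1/2).
Profit maximization for a price taker requires P·MP_L = w: 18·9·L^(-1/2) = 20.25.
So L^(-1/2) = 0.125, which gives L = 64.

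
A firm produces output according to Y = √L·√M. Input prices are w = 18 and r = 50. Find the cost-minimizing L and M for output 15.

L* = 25, M* = 9

Cost minimization requires the marginal rate of technical substitution to equal the input-price ratio: MP_L/MP_M = w/r.
Here MP_L/MP_M = (1/2)·(M/L)/(1/2) = (M/L). Setting this equal to 18/50 = 0.36 gives M = 0.36L.
Substituting into Y = 15: L^(1/2)·(0.36L)^(1/2) = 15.
Solving, L = 25 and M = 9.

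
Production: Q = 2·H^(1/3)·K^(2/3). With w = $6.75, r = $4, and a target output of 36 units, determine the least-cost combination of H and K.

Cost minimization requires the marginal rate of technical substitution to equal the input-price ratio: MP_H/MP_K = w/r.
Here MP_H/MP_K = (1/3)·(K/H)/(2/3) = 0.5·(K/H). Setting this equal to 6.75/4 = 1.6875 gives K = 3.375H.
Substituting into Q = 36: 2·H^(1/3)·(3.375H)^(2/3) = 36.
Solving, H = 8 and K = 27.

H* = 8, K* = 27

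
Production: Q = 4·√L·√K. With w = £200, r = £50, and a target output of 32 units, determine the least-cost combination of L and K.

L* = 4, K* = 16

Cost minimization requires the marginal rate of technical substitution to equal the input-price ratio: MP_L/MP_K = w/r.
Here MP_L/MP_K = (1/2)·(K/L)/(1/2) = (K/L). Setting this equal to 200/50 = 4 gives K = 4L.
Substituting into Q = 32: 4·L^(1/2)·(4L)^(1/2) = 32.
Solving, L = 4 and K = 16.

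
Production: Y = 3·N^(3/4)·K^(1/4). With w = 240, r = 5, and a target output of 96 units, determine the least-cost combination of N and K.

N* = 16, K* = 256

Cost minimization requires the marginal rate of technical substitution to equal the input-price ratio: MP_N/MP_K = w/r.
Here MP_N/MP_K = (3/4)·(K/N)/(1/4) = 3·(K/N). Setting this equal to 240/5 = 48 gives K = 16N.
Substituting into Y = 96: 3·N^(3/4)·(16N)^(1/4) = 96.
Solving, N = 16 and K = 256.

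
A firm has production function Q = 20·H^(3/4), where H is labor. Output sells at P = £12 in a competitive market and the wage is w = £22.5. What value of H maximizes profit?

MP_H = (3/4)·20·H^(-1/4) = 15·H^(-1/4).
Profit maximization for a price taker requires P·MP_H = w: 12·15·H^(-1/4) = 22.5.
So H^(-1/4) = 0.125, which gives H = 4096.

H* = 4096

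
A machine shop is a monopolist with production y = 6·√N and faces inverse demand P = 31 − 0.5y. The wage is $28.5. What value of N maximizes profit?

N* = 4

Marginal revenue from the inverse demand is MR = 31 − y.
The marginal product is MP_N = 3·N^(-1/2).
A monopolist hires until marginal revenue product equals the wage: MR·MP_N = w.
At N, y = 6·√N. Substituting and solving: (31 − 6·√N)·3·N^(-1/2) = 28.5 gives N = 4.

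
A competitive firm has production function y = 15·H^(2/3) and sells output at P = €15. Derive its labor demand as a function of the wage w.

MP_H = (2/3)·15·H^(-1/3) = 10·H^(-1/3).
Setting P·MP_H = w: 150·H^(-1/3) = w.
Solving for H: H^(-1/3) = w/150, so H = (150/w)^(3).

H(w) = 3375000/w³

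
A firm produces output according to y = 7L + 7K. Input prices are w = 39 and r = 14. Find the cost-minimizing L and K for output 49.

The inputs are perfect substitutes, so the firm uses whichever has the lower cost per unit of output.
Cost per unit of output via L is w/7 = 39/7; via K it is r/7 = 2. K is cheaper.
Producing y = 49 with K alone: L = 0, K = 7.

L* = 0, K* = 7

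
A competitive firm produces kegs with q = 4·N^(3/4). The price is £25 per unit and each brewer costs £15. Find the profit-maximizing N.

MP_N = (3/4)·4·N^(-1/4) = 3·N^(-1/4).
Profit maximization for a price taker requires P·MP_N = w: 25·3·N^(-1/4) = 15.
So N^(-1/4) = 0.2, which gives N = 625.

N* = 625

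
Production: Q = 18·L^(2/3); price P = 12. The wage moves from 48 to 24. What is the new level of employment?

L* = 216

From P·MP_L = w with MP_L = 12·L^(-1/3), the labor demand is L(w) = (144/w)^(3).
At w = 48: L = 27. At w = 24: L = 216.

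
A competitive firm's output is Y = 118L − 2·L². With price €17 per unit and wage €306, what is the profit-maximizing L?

The marginal product of L is MP_L = 118 − 4L.
A price-taking firm hires until the value of the marginal product equals the wage: P·MP_L = w, so 17·(118 − 4L) = 306.
Then 118 − 4L = 18, giving L = 25.

L* = 25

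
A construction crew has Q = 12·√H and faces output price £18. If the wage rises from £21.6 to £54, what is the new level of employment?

H* = 4

From P·MP_H = w with MP_H = 6·H^(-1/2), the labor demand is H(w) = (108/w)^(2).
At w = 21.6: H = 25. At w = 54: H = 4.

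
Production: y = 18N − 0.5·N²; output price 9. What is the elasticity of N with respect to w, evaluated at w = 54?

ε = -0.5

From P·MP_N = w with MP_N = 18 − N, labor demand is N(w) = 18 − w/9.
dN/dw = −1/(9) = -1/9.
At w = 54, N = 12, so ε = (dN/dw)·(w/N) = (-1/9)·(54/12) = -0.5.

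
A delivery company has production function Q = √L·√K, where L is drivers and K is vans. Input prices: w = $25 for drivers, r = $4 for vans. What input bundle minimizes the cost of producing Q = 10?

Cost minimization requires the marginal rate of technical substitution to equal the input-price ratio: MP_L/MP_K = w/r.
Here MP_L/MP_K = (1/2)·(K/L)/(1/2) = (K/L). Setting this equal to 25/4 = 6.25 gives K = 6.25L.
Substituting into Q = 10: L^(1/2)·(6.25L)^(1/2) = 10.
Solving, L = 4 and K = 25.

L* = 4, K* = 25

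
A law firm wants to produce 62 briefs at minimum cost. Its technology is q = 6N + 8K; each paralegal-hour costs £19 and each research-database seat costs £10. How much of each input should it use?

N* = 0, K* = 7.75

The inputs are perfect substitutes, so the firm uses whichever has the lower cost per unit of output.
Cost per unit of output via N is w/6 = 19/6; via K it is r/8 = 1.25. K is cheaper.
Producing q = 62 with K alone: N = 0, K = 7.75.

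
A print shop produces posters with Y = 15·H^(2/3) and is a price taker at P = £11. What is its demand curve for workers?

H(w) = 1331000/w³

MP_H = (2/3)·15·H^(-1/3) = 10·H^(-1/3).
Setting P·MP_H = w: 110·H^(-1/3) = w.
Solving for H: H^(-1/3) = w/110, so H = (110/w)^(3).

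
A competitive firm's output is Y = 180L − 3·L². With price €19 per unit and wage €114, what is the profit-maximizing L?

The marginal product of L is MP_L = 180 − 6L.
A price-taking firm hires until the value of the marginal product equals the wage: P·MP_L = w, so 19·(180 − 6L) = 114.
Then 180 − 6L = 6, giving L = 29.

L* = 29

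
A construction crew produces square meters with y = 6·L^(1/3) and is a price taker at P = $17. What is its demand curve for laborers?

L(w) = (34/w)^(3/2)

MP_L = (1/3)·6·L^(-2/3) = 2·L^(-2/3).
Setting P·MP_L = w: 34·L^(-2/3) = w.
Solving for L: L^(-2/3) = w/34, so L = (34/w)^(3/2).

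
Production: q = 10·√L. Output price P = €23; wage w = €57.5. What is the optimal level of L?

MP_L = (1/2)·10·L^(-1/2) = 5·L^(-1/2).
Profit maximization for a price taker requires P·MP_L = w: 23·5·L^(-1/2) = 57.5.
So L^(-1/2) = 0.5, which gives L = 4.

L* = 4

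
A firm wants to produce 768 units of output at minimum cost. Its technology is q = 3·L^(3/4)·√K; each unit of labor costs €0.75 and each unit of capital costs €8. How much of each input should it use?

Cost minimization requires the marginal rate of technical substitution to equal the input-price ratio: MP_L/MP_K = w/r.
Here MP_L/MP_K = (3/4)·(K/L)/(1/2) = 1.5·(K/L). Setting this equal to 0.75/8 = 0.09375 gives K = 0.0625L.
Substituting into q = 768: 3·L^(3/4)·(0.0625L)^(1/2) = 768.
Solving, L = 256 and K = 16.

L* = 256, K* = 16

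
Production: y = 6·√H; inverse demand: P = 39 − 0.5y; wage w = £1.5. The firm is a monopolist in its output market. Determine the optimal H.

H* = 36

Marginal revenue from the inverse demand is MR = 39 − y.
The marginal product is MP_H = 3·H^(-1/2).
A monopolist hires until marginal revenue product equals the wage: MR·MP_H = w.
At H, y = 6·√H. Substituting and solving: (39 − 6·√H)·3·H^(-1/2) = 1.5 gives H = 36.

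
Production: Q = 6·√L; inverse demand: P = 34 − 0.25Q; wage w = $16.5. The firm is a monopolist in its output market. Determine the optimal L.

Marginal revenue from the inverse demand is MR = 34 − 0.5Q.
The marginal product is MP_L = 3·L^(-1/2).
A monopolist hires until marginal revenue product equals the wage: MR·MP_L = w.
At L, Q = 6·√L. Substituting and solving: (34 − 3·√L)·3·L^(-1/2) = 16.5 gives L = 16.

L* = 16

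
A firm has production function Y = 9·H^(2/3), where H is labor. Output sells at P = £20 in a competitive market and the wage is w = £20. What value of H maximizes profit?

MP_H = (2/3)·9·H^(-1/3) = 6·H^(-1/3).
Profit maximization for a price taker requires P·MP_H = w: 20·6·H^(-1/3) = 20.
So H^(-1/3) = 1/6, which gives H = 216.

H* = 216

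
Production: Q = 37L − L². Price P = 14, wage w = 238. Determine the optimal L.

L* = 10

The marginal product of L is MP_L = 37 − 2L.
A price-taking firm hires until the value of the marginal product equals the wage: P·MP_L = w, so 14·(37 − 2L) = 238.
Then 37 − 2L = 17, giving L = 10.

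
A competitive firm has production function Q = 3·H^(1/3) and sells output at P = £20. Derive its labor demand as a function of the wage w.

H(w) = (20/w)^(3/2)

MP_H = (1/3)·3·H^(-2/3) = H^(-2/3).
Setting P·MP_H = w: 20·H^(-2/3) = w.
Solving for H: H^(-2/3) = w/20, so H = (20/w)^(3/2).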